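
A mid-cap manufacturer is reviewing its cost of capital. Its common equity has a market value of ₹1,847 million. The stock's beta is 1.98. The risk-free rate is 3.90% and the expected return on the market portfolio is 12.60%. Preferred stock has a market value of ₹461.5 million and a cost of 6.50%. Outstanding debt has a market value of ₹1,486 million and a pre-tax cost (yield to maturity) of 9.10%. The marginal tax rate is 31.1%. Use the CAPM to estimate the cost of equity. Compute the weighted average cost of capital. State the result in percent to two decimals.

Market risk premium = 12.6% − 3.9% = 8.7%.
Cost of equity via CAPM: Re = 3.9% + 1.98 × 8.7% = 21.1260%.
Total capital V = 1847 + 461.5 + 1486 = 3794.5.
Equity: weight = 1847/3794.5 = 0.4868; cost = 21.126%.
Preferred: weight = 461.5/3794.5 = 0.1216; cost = 6.5%.
Debt: weight = 1486/3794.5 = 0.3916; after-tax cost = 9.1% × (1 − 31.1%) = 6.2699%.
WACC = 0.4868 × 21.1260% + 0.1216 × 6.5000% + 0.3916 × 6.2699% = 13.5292%.

13.53%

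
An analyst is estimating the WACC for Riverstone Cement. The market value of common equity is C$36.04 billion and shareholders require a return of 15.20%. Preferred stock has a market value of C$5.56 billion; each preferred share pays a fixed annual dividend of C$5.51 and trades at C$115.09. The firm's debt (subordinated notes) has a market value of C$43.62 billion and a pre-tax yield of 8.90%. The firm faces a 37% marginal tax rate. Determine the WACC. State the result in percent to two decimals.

Cost of preferred: Rp = 5.51 / 115.09 = 4.7876%.
Total capital V = 36.04 + 5.56 + 43.62 = 85.22.
Equity: weight = 36.04/85.22 = 0.4229; cost = 15.2%.
Preferred: weight = 5.56/85.22 = 0.0652; cost = 4.7876%.
Subordinated notes: weight = 43.62/85.22 = 0.5119; after-tax cost = 8.9% × (1 − 37%) = 5.6070%.
WACC = 0.4229 × 15.2000% + 0.0652 × 4.7876% + 0.5119 × 5.6070% = 9.6105%.

9.61%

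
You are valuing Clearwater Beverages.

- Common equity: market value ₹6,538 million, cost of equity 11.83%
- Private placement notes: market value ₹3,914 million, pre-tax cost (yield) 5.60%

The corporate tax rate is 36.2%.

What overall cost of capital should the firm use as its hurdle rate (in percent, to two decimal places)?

Total capital V = 6538 + 3914 = 10452.
Equity: weight = 6538/10452 = 0.6255; cost = 11.83%.
Private placement notes: weight = 3914/10452 = 0.3745; after-tax cost = 5.6% × (1 − 36.2%) = 3.5728%.
WACC = 0.6255 × 11.8300% + 0.3745 × 3.5728% = 8.7379%.

8.74%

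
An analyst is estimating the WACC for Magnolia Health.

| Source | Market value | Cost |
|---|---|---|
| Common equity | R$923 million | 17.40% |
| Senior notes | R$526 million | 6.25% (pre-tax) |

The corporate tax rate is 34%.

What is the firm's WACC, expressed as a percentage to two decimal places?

Total capital V = 923 + 526 = 1449.
Equity: weight = 923/1449 = 0.6370; cost = 17.4%.
Senior notes: weight = 526/1449 = 0.3630; after-tax cost = 6.25% × (1 − 34%) = 4.1250%.
WACC = 0.6370 × 17.4000% + 0.3630 × 4.1250% = 12.5811%.

12.58%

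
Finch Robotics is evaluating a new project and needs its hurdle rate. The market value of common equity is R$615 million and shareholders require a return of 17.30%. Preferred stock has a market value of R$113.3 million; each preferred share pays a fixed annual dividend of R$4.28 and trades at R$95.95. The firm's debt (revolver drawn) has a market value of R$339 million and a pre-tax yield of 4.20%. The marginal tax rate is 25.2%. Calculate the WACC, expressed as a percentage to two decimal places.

Cost of preferred: Rp = 4.28 / 95.95 = 4.4607%.
Total capital V = 615 + 113.3 + 339 = 1067.3.
Equity: weight = 615/1067.3 = 0.5762; cost = 17.3%.
Preferred: weight = 113.3/1067.3 = 0.1062; cost = 4.4607%.
Revolver drawn: weight = 339/1067.3 = 0.3176; after-tax cost = 4.2% × (1 − 25.2%) = 3.1416%.
WACC = 0.5762 × 17.3000% + 0.1062 × 4.4607% + 0.3176 × 3.1416% = 11.4400%.

11.44%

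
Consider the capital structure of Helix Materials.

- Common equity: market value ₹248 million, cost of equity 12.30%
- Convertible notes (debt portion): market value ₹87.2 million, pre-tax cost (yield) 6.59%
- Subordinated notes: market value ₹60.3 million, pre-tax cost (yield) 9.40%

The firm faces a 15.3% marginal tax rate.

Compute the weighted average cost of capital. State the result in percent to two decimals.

Total capital V = 248 + 87.2 + 60.3 = 395.5.
Equity: weight = 248/395.5 = 0.6271; cost = 12.3%.
Convertible notes (debt portion): weight = 87.2/395.5 = 0.2205; after-tax cost = 6.59% × (1 − 15.3%) = 5.5817%.
Subordinated notes: weight = 60.3/395.5 = 0.1525; after-tax cost = 9.4% × (1 − 15.3%) = 7.9618%.
WACC = 0.6271 × 12.3000% + 0.2205 × 5.5817% + 0.1525 × 7.9618% = 10.1573%.

10.16%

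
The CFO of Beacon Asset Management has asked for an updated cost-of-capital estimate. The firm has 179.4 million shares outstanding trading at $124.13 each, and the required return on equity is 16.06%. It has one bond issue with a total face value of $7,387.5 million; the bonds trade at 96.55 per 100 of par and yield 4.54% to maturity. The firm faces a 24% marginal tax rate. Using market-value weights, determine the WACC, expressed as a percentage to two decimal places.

Market value of equity E = 124.13 × 179.4m = 22268.922m. Market value of debt D = 7387.5m × 96.55/100 = 7132.63125m.
Total capital V = 22268.922 + 7132.63125 = 29401.55325.
Equity: weight = 22268.922/29401.55325 = 0.7574; cost = 16.06%.
Bonds outstanding: weight = 7132.63125/29401.55325 = 0.2426; after-tax cost = 4.54% × (1 − 24%) = 3.4504%.
WACC = 0.7574 × 16.0600% + 0.2426 × 3.4504% = 13.0010%.

13.00%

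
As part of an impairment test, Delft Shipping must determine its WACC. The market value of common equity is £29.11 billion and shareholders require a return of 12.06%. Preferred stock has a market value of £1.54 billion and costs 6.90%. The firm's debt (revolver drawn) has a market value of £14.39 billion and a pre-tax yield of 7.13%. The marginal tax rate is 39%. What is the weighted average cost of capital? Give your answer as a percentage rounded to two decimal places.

9.42%

Total capital V = 29.11 + 1.54 + 14.39 = 45.04.
Equity: weight = 29.11/45.04 = 0.6463; cost = 12.06%.
Preferred: weight = 1.54/45.04 = 0.0342; cost = 6.9%.
Revolver drawn: weight = 14.39/45.04 = 0.3195; after-tax cost = 7.13% × (1 − 39%) = 4.3493%.
WACC = 0.6463 × 12.0600% + 0.0342 × 6.9000% + 0.3195 × 4.3493% = 9.4200%.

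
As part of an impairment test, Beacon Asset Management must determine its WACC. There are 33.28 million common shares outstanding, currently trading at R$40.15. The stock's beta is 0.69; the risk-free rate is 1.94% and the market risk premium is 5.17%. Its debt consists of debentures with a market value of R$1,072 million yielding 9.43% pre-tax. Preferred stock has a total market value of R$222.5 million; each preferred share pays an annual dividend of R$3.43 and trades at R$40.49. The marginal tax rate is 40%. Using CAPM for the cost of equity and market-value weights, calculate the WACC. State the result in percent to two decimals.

5.82%

Cost of equity via CAPM: Re = 1.94% + 0.69 × 5.17% = 5.5073%.
Cost of preferred: Rp = 3.43 / 40.49 = 8.4712%.
Market value of equity E = 40.15 × 33.28m = 1336.192m.
Total capital V = 1336.192 + 222.5 + 1072 = 2630.692.
Equity: weight = 1336.192/2630.692 = 0.5079; cost = 5.5073%.
Preferred: weight = 222.5/2630.692 = 0.0846; cost = 8.4712%.
Debentures: weight = 1072/2630.692 = 0.4075; after-tax cost = 9.43% × (1 − 40%) = 5.6580%.
WACC = 0.5079 × 5.5073% + 0.0846 × 8.4712% + 0.4075 × 5.6580% = 5.8194%.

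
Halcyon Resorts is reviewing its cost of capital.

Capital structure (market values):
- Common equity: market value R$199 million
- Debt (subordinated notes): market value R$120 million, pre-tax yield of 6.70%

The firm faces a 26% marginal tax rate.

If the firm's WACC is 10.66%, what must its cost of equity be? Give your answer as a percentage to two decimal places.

14.10%

Total capital V = 199 + 120 = 319.
Equity weight = 199/319 = 0.6238.
Subordinated notes weight = 120/319 = 0.3762.
Debt contribution = 0.3762 × 6.7% × (1 − 26%) = 1.8651%.
Required equity contribution = 10.66% − 1.8651% = 8.7949%.
Re = 8.7949% / 0.6238 = 14.0984%.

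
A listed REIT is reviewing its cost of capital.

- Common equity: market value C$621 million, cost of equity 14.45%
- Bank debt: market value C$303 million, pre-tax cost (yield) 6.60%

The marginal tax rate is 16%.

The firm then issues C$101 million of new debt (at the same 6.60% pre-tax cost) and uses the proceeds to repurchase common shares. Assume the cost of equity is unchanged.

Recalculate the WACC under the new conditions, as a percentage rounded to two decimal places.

10.56%

After the change:
Total capital V = 520 + 404 = 924.
Equity: weight = 520/924 = 0.5628; cost = 14.45%.
Bank debt: weight = 404/924 = 0.4372; after-tax cost = 6.6% × (1 − 16%) = 5.5440%.
WACC = 0.5628 × 14.4500% + 0.4372 × 5.5440% = 10.5560%.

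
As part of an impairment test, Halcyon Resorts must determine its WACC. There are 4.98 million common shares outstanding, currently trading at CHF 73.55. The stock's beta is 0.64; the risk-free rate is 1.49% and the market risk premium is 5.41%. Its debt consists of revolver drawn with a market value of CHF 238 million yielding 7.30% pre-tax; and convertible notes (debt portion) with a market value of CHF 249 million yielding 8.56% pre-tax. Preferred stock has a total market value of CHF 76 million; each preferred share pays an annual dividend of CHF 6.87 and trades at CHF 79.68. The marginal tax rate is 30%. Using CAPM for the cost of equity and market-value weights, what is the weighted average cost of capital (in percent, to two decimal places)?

5.57%

Cost of equity via CAPM: Re = 1.49% + 0.64 × 5.41% = 4.9524%.
Cost of preferred: Rp = 6.87 / 79.68 = 8.6220%.
Market value of equity E = 73.55 × 4.98m = 366.279m.
Total capital V = 366.279 + 76 + 238 + 249 = 929.279.
Equity: weight = 366.279/929.279 = 0.3942; cost = 4.9524%.
Preferred: weight = 76/929.279 = 0.0818; cost = 8.622%.
Revolver drawn: weight = 238/929.279 = 0.2561; after-tax cost = 7.3% × (1 − 30%) = 5.1100%.
Convertible notes (debt portion): weight = 249/929.279 = 0.2679; after-tax cost = 8.56% × (1 − 30%) = 5.9920%.
WACC = 0.3942 × 4.9524% + 0.0818 × 8.6220% + 0.2561 × 5.1100% + 0.2679 × 5.9920% = 5.5714%.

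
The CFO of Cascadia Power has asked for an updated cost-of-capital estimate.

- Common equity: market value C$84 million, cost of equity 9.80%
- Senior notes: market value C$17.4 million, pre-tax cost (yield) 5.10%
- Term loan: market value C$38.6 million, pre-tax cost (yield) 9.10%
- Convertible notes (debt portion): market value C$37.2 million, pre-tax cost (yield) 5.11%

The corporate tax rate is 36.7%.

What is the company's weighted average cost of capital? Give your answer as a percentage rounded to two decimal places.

6.90%

Total capital V = 84 + 17.4 + 38.6 + 37.2 = 177.2.
Equity: weight = 84/177.2 = 0.4740; cost = 9.8%.
Senior notes: weight = 17.4/177.2 = 0.0982; after-tax cost = 5.1% × (1 − 36.7%) = 3.2283%.
Term loan: weight = 38.6/177.2 = 0.2178; after-tax cost = 9.1% × (1 − 36.7%) = 5.7603%.
Convertible notes (debt portion): weight = 37.2/177.2 = 0.2099; after-tax cost = 5.11% × (1 − 36.7%) = 3.2346%.
WACC = 0.4740 × 9.8000% + 0.0982 × 3.2283% + 0.2178 × 5.7603% + 0.2099 × 3.2346% = 6.8964%.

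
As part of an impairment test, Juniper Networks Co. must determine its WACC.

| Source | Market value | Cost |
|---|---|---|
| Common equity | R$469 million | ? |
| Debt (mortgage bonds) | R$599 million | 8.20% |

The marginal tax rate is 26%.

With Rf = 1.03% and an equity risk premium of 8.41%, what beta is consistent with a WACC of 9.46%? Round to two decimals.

Total capital V = 469 + 599 = 1068.
Equity weight = 469/1068 = 0.4391.
Mortgage bonds weight = 599/1068 = 0.5609.
Debt contribution = 0.5609 × 8.2% × (1 − 26%) = 3.4033%.
Required equity contribution = 9.46% − 3.4033% = 6.0567%  ⇒  Re = 13.7922%.
CAPM: 13.7922% = 1.03% + β × 8.41%  ⇒  β = 1.5175.

1.52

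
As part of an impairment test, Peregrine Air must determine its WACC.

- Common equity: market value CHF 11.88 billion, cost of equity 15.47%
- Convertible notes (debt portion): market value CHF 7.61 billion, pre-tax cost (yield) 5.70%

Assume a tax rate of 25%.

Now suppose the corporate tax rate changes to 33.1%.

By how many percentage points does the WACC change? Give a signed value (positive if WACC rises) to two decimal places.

Current WACC:
Total capital V = 11.88 + 7.61 = 19.49.
Equity: weight = 11.88/19.49 = 0.6095; cost = 15.47%.
Convertible notes (debt portion): weight = 7.61/19.49 = 0.3905; after-tax cost = 5.7% × (1 − 25%) = 4.2750%.
WACC = 0.6095 × 15.4700% + 0.3905 × 4.2750% = 11.0988%.
After the change:
Total capital V = 11.88 + 7.61 = 19.49.
Equity: weight = 11.88/19.49 = 0.6095; cost = 15.47%.
Convertible notes (debt portion): weight = 7.61/19.49 = 0.3905; after-tax cost = 5.7% × (1 − 33.1%) = 3.8133%.
WACC = 0.6095 × 15.4700% + 0.3905 × 3.8133% = 10.9186%.
Change in WACC = 10.9186% − 11.0988% = -0.1803 pp.

-0.18 pp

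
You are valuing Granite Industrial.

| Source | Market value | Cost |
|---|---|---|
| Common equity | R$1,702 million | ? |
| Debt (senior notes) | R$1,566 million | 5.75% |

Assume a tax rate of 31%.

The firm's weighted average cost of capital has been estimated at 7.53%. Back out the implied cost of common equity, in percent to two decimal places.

10.81%

Total capital V = 1702 + 1566 = 3268.
Equity weight = 1702/3268 = 0.5208.
Senior notes weight = 1566/3268 = 0.4792.
Debt contribution = 0.4792 × 5.75% × (1 − 31%) = 1.9012%.
Required equity contribution = 7.53% − 1.9012% = 5.6288%.
Re = 5.6288% / 0.5208 = 10.8078%.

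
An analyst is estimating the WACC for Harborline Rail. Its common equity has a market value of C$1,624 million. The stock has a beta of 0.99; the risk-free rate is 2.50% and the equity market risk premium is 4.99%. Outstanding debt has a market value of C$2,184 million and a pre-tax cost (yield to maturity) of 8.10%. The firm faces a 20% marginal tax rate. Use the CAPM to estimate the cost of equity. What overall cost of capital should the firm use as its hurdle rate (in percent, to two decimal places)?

6.89%

Cost of equity via CAPM: Re = 2.5% + 0.99 × 4.99% = 7.4401%.
Total capital V = 1624 + 2184 = 3808.
Equity: weight = 1624/3808 = 0.4265; cost = 7.4401%.
Debt: weight = 2184/3808 = 0.5735; after-tax cost = 8.1% × (1 − 20%) = 6.4800%.
WACC = 0.4265 × 7.4401% + 0.5735 × 6.4800% = 6.8895%.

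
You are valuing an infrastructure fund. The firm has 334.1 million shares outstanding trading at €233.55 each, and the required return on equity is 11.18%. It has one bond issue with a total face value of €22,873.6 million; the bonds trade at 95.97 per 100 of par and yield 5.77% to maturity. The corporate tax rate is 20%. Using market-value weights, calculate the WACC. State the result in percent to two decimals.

Market value of equity E = 233.55 × 334.1m = 78029.055m. Market value of debt D = 22873.6m × 95.97/100 = 21951.79392m.
Total capital V = 78029.055 + 21951.79392 = 99980.84892.
Equity: weight = 78029.055/99980.84892 = 0.7804; cost = 11.18%.
Bonds outstanding: weight = 21951.79392/99980.84892 = 0.2196; after-tax cost = 5.77% × (1 − 20%) = 4.6160%.
WACC = 0.7804 × 11.1800% + 0.2196 × 4.6160% = 9.7388%.

9.74%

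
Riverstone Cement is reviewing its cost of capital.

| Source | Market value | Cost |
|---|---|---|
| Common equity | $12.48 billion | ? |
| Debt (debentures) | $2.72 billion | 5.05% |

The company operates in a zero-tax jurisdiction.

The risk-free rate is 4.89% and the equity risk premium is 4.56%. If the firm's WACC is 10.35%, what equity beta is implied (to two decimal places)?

1.45

Total capital V = 12.48 + 2.72 = 15.2.
Equity weight = 12.48/15.2 = 0.8211.
Debentures weight = 2.72/15.2 = 0.1789.
Debt contribution = 0.1789 × 5.05% × (1 − 0%) = 0.9037%.
Required equity contribution = 10.35% − 0.9037% = 9.4463%  ⇒  Re = 11.5051%.
CAPM: 11.5051% = 4.89% + β × 4.56%  ⇒  β = 1.4507.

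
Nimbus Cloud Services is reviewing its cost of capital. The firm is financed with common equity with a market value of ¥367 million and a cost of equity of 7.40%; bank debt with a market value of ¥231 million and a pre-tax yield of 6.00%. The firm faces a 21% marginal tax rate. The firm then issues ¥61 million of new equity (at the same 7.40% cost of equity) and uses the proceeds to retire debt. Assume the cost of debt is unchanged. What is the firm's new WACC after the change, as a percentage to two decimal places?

After the change:
Total capital V = 428 + 170 = 598.
Equity: weight = 428/598 = 0.7157; cost = 7.4%.
Bank debt: weight = 170/598 = 0.2843; after-tax cost = 6% × (1 − 21%) = 4.7400%.
WACC = 0.7157 × 7.4000% + 0.2843 × 4.7400% = 6.6438%.

6.64%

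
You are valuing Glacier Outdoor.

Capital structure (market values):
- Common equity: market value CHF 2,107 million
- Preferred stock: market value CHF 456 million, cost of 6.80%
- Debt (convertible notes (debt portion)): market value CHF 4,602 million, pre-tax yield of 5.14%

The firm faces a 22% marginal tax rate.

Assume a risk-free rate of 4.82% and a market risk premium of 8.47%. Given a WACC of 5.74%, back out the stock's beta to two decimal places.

0.53

Total capital V = 2107 + 456 + 4602 = 7165.
Equity weight = 2107/7165 = 0.2941.
Preferred weight = 456/7165 = 0.0636.
Convertible notes (debt portion) weight = 4602/7165 = 0.6423.
Debt contribution = 0.6423 × 5.14% × (1 − 22%) = 2.5751%.
Preferred contribution = 0.0636 × 6.8% = 0.4328%.
Required equity contribution = 5.74% − 3.0078% = 2.7322%  ⇒  Re = 9.2909%.
CAPM: 9.2909% = 4.82% + β × 8.47%  ⇒  β = 0.5279.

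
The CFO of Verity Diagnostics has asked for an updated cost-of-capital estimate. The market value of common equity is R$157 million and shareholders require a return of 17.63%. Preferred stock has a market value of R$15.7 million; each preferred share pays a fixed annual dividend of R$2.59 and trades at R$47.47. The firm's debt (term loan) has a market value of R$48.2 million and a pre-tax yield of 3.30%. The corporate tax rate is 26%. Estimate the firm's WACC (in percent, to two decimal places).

13.45%

Cost of preferred: Rp = 2.59 / 47.47 = 5.4561%.
Total capital V = 157 + 15.7 + 48.2 = 220.9.
Equity: weight = 157/220.9 = 0.7107; cost = 17.63%.
Preferred: weight = 15.7/220.9 = 0.0711; cost = 5.4561%.
Term loan: weight = 48.2/220.9 = 0.2182; after-tax cost = 3.3% × (1 − 26%) = 2.4420%.
WACC = 0.7107 × 17.6300% + 0.0711 × 5.4561% + 0.2182 × 2.4420% = 13.4508%.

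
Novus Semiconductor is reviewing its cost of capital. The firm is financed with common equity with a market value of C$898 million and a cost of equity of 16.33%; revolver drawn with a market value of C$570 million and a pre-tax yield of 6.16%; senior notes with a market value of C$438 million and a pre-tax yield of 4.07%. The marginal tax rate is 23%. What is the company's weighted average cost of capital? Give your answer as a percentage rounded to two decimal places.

9.83%

Total capital V = 898 + 570 + 438 = 1906.
Equity: weight = 898/1906 = 0.4711; cost = 16.33%.
Revolver drawn: weight = 570/1906 = 0.2991; after-tax cost = 6.16% × (1 − 23%) = 4.7432%.
Senior notes: weight = 438/1906 = 0.2298; after-tax cost = 4.07% × (1 − 23%) = 3.1339%.
WACC = 0.4711 × 16.3300% + 0.2991 × 4.7432% + 0.2298 × 3.1339% = 9.8324%.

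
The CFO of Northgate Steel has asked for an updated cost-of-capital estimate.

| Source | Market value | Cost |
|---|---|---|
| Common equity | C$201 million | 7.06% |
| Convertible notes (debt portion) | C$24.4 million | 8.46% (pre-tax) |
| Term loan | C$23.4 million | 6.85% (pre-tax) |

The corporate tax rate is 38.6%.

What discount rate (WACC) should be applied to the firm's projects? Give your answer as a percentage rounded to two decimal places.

Total capital V = 201 + 24.4 + 23.4 = 248.8.
Equity: weight = 201/248.8 = 0.8079; cost = 7.06%.
Convertible notes (debt portion): weight = 24.4/248.8 = 0.0981; after-tax cost = 8.46% × (1 − 38.6%) = 5.1944%.
Term loan: weight = 23.4/248.8 = 0.0941; after-tax cost = 6.85% × (1 − 38.6%) = 4.2059%.
WACC = 0.8079 × 7.0600% + 0.0981 × 5.1944% + 0.0941 × 4.2059% = 6.6086%.

6.61%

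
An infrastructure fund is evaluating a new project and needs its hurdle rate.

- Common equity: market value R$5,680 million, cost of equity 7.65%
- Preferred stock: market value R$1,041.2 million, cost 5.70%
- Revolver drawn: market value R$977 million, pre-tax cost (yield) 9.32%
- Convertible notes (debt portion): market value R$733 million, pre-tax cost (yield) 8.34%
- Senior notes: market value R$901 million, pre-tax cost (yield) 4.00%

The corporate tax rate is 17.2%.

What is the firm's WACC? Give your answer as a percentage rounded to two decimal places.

6.96%

Total capital V = 5680 + 1041.2 + 977 + 733 + 901 = 9332.2.
Equity: weight = 5680/9332.2 = 0.6086; cost = 7.65%.
Preferred: weight = 1041.2/9332.2 = 0.1116; cost = 5.7%.
Revolver drawn: weight = 977/9332.2 = 0.1047; after-tax cost = 9.32% × (1 − 17.2%) = 7.7170%.
Convertible notes (debt portion): weight = 733/9332.2 = 0.0785; after-tax cost = 8.34% × (1 − 17.2%) = 6.9055%.
Senior notes: weight = 901/9332.2 = 0.0965; after-tax cost = 4% × (1 − 17.2%) = 3.3120%.
WACC = 0.6086 × 7.6500% + 0.1116 × 5.7000% + 0.1047 × 7.7170% + 0.0785 × 6.9055% + 0.0965 × 3.3120% = 6.9621%.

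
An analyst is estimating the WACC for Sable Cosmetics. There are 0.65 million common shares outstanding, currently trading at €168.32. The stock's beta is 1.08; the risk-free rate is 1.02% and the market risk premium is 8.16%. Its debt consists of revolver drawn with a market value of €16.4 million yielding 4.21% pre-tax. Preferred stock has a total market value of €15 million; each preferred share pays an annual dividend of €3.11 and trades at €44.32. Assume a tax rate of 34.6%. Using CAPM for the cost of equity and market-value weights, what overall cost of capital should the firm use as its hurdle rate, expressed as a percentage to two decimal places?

Cost of equity via CAPM: Re = 1.02% + 1.08 × 8.16% = 9.8328%.
Cost of preferred: Rp = 3.11 / 44.32 = 7.0171%.
Market value of equity E = 168.32 × 0.65m = 109.408m.
Total capital V = 109.408 + 15 + 16.4 = 140.808.
Equity: weight = 109.408/140.808 = 0.7770; cost = 9.8328%.
Preferred: weight = 15/140.808 = 0.1065; cost = 7.0171%.
Revolver drawn: weight = 16.4/140.808 = 0.1165; after-tax cost = 4.21% × (1 − 34.6%) = 2.7533%.
WACC = 0.7770 × 9.8328% + 0.1065 × 7.0171% + 0.1165 × 2.7533% = 8.7083%.

8.71%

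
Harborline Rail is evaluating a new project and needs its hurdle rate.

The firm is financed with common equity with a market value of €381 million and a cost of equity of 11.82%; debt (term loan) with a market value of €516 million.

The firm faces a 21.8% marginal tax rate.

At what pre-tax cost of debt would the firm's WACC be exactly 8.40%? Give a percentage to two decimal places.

Total capital V = 381 + 516 = 897.
Equity weight = 381/897 = 0.4247.
Term loan weight = 516/897 = 0.5753.
Equity contribution = 0.4247 × 11.82% = 5.0205%.
Remaining for debt = 8.4% − 5.0205% = 3.3795%.
Rd × (1 − 21.8%) × 0.5753 = 3.3795%  ⇒  Rd = 7.5125%.

7.51%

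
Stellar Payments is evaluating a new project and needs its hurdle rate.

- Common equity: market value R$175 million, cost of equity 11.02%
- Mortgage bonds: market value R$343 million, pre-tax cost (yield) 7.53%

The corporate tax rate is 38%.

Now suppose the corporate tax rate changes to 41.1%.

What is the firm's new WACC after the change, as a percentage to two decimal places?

6.66%

After the change:
Total capital V = 175 + 343 = 518.
Equity: weight = 175/518 = 0.3378; cost = 11.02%.
Mortgage bonds: weight = 343/518 = 0.6622; after-tax cost = 7.53% × (1 − 41.1%) = 4.4352%.
WACC = 0.3378 × 11.0200% + 0.6622 × 4.4352% = 6.6598%.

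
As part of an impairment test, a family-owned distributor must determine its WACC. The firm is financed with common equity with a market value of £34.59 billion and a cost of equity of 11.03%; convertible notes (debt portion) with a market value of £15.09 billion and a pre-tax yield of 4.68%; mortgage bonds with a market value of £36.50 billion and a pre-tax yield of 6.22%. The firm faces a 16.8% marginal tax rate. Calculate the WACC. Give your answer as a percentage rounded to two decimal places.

7.30%

Total capital V = 34.59 + 15.09 + 36.5 = 86.18.
Equity: weight = 34.59/86.18 = 0.4014; cost = 11.03%.
Convertible notes (debt portion): weight = 15.09/86.18 = 0.1751; after-tax cost = 4.68% × (1 − 16.8%) = 3.8938%.
Mortgage bonds: weight = 36.5/86.18 = 0.4235; after-tax cost = 6.22% × (1 − 16.8%) = 5.1750%.
WACC = 0.4014 × 11.0300% + 0.1751 × 3.8938% + 0.4235 × 5.1750% = 7.3007%.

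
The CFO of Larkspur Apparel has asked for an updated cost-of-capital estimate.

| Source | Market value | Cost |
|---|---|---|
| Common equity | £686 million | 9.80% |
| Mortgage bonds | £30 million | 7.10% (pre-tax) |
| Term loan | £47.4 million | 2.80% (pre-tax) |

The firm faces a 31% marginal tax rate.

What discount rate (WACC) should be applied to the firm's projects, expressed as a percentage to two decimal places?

Total capital V = 686 + 30 + 47.4 = 763.4.
Equity: weight = 686/763.4 = 0.8986; cost = 9.8%.
Mortgage bonds: weight = 30/763.4 = 0.0393; after-tax cost = 7.1% × (1 − 31%) = 4.8990%.
Term loan: weight = 47.4/763.4 = 0.0621; after-tax cost = 2.8% × (1 − 31%) = 1.9320%.
WACC = 0.8986 × 9.8000% + 0.0393 × 4.8990% + 0.0621 × 1.9320% = 9.1189%.

9.12%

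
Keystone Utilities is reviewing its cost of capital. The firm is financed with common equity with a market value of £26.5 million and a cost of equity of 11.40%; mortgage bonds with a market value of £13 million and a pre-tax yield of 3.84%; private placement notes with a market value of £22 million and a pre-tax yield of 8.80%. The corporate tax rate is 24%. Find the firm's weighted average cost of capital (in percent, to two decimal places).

7.92%

Total capital V = 26.5 + 13 + 22 = 61.5.
Equity: weight = 26.5/61.5 = 0.4309; cost = 11.4%.
Mortgage bonds: weight = 13/61.5 = 0.2114; after-tax cost = 3.84% × (1 − 24%) = 2.9184%.
Private placement notes: weight = 22/61.5 = 0.3577; after-tax cost = 8.8% × (1 − 24%) = 6.6880%.
WACC = 0.4309 × 11.4000% + 0.2114 × 2.9184% + 0.3577 × 6.6880% = 7.9215%.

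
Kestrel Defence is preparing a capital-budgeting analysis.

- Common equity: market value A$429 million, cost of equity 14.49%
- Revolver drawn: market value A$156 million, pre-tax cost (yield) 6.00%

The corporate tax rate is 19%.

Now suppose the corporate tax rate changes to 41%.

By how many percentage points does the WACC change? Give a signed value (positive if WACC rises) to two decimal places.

Current WACC:
Total capital V = 429 + 156 = 585.
Equity: weight = 429/585 = 0.7333; cost = 14.49%.
Revolver drawn: weight = 156/585 = 0.2667; after-tax cost = 6% × (1 − 19%) = 4.8600%.
WACC = 0.7333 × 14.4900% + 0.2667 × 4.8600% = 11.9220%.
After the change:
Total capital V = 429 + 156 = 585.
Equity: weight = 429/585 = 0.7333; cost = 14.49%.
Revolver drawn: weight = 156/585 = 0.2667; after-tax cost = 6% × (1 − 41%) = 3.5400%.
WACC = 0.7333 × 14.4900% + 0.2667 × 3.5400% = 11.5700%.
Change in WACC = 11.5700% − 11.9220% = -0.3520 pp.

-0.35 pp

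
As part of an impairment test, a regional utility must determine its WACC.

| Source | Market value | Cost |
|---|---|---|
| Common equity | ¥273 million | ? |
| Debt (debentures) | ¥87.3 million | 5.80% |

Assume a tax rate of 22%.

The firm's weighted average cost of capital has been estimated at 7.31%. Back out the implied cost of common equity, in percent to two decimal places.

8.20%

Total capital V = 273 + 87.3 = 360.3.
Equity weight = 273/360.3 = 0.7577.
Debentures weight = 87.3/360.3 = 0.2423.
Debt contribution = 0.2423 × 5.8% × (1 − 22%) = 1.0962%.
Required equity contribution = 7.31% − 1.0962% = 6.2138%.
Re = 6.2138% / 0.7577 = 8.2009%.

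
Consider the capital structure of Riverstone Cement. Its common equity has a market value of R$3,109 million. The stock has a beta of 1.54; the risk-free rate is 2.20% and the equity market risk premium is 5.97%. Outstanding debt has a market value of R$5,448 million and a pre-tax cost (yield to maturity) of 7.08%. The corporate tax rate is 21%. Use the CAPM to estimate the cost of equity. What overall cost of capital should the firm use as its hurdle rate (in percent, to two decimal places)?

7.70%

Cost of equity via CAPM: Re = 2.2% + 1.54 × 5.97% = 11.3938%.
Total capital V = 3109 + 5448 = 8557.
Equity: weight = 3109/8557 = 0.3633; cost = 11.3938%.
Debt: weight = 5448/8557 = 0.6367; after-tax cost = 7.08% × (1 − 21%) = 5.5932%.
WACC = 0.3633 × 11.3938% + 0.6367 × 5.5932% = 7.7007%.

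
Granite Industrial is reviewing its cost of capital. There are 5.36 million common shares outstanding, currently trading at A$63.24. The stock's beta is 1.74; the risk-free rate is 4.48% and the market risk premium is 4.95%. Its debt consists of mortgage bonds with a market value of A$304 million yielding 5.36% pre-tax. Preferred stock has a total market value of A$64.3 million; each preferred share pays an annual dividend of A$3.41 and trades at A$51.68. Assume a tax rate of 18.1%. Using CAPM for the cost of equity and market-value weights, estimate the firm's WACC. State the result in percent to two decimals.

8.76%

Cost of equity via CAPM: Re = 4.48% + 1.74 × 4.95% = 13.0930%.
Cost of preferred: Rp = 3.41 / 51.68 = 6.5983%.
Market value of equity E = 63.24 × 5.36m = 338.9664m.
Total capital V = 338.9664 + 64.3 + 304 = 707.2664.
Equity: weight = 338.9664/707.2664 = 0.4793; cost = 13.093%.
Preferred: weight = 64.3/707.2664 = 0.0909; cost = 6.5983%.
Mortgage bonds: weight = 304/707.2664 = 0.4298; after-tax cost = 5.36% × (1 − 18.1%) = 4.3898%.
WACC = 0.4793 × 13.0930% + 0.0909 × 6.5983% + 0.4298 × 4.3898% = 8.7617%.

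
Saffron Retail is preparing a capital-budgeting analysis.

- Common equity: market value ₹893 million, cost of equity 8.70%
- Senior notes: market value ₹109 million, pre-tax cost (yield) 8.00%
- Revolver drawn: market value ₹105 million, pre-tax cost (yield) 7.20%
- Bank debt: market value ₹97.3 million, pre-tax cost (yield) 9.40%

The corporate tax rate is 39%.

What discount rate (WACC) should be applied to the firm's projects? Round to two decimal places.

7.74%

Total capital V = 893 + 109 + 105 + 97.3 = 1204.3.
Equity: weight = 893/1204.3 = 0.7415; cost = 8.7%.
Senior notes: weight = 109/1204.3 = 0.0905; after-tax cost = 8% × (1 − 39%) = 4.8800%.
Revolver drawn: weight = 105/1204.3 = 0.0872; after-tax cost = 7.2% × (1 − 39%) = 4.3920%.
Bank debt: weight = 97.3/1204.3 = 0.0808; after-tax cost = 9.4% × (1 − 39%) = 5.7340%.
WACC = 0.7415 × 8.7000% + 0.0905 × 4.8800% + 0.0872 × 4.3920% + 0.0808 × 5.7340% = 7.7390%.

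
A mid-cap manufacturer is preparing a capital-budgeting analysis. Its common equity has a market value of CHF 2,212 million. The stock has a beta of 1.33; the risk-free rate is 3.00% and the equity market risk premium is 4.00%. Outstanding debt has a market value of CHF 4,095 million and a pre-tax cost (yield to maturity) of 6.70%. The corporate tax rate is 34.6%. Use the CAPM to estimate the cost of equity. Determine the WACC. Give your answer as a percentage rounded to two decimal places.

Cost of equity via CAPM: Re = 3.0% + 1.33 × 4.0% = 8.3200%.
Total capital V = 2212 + 4095 = 6307.
Equity: weight = 2212/6307 = 0.3507; cost = 8.32%.
Debt: weight = 4095/6307 = 0.6493; after-tax cost = 6.7% × (1 − 34.6%) = 4.3818%.
WACC = 0.3507 × 8.3200% + 0.6493 × 4.3818% = 5.7630%.

5.76%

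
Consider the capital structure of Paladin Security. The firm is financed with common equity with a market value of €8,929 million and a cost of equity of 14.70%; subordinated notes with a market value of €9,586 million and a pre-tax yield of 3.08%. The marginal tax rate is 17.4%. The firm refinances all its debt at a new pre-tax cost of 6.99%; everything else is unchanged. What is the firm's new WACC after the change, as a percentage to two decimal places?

After the change:
Total capital V = 8929 + 9586 = 18515.
Equity: weight = 8929/18515 = 0.4823; cost = 14.7%.
Subordinated notes: weight = 9586/18515 = 0.5177; after-tax cost = 6.99% × (1 − 17.4%) = 5.7737%.
WACC = 0.4823 × 14.7000% + 0.5177 × 5.7737% = 10.0785%.

10.08%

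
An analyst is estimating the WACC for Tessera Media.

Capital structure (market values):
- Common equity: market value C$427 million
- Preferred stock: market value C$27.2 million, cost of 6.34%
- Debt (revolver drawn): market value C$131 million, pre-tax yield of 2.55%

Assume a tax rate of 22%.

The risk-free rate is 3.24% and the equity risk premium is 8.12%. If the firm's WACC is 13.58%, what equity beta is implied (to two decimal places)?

Total capital V = 427 + 27.2 + 131 = 585.2.
Equity weight = 427/585.2 = 0.7297.
Preferred weight = 27.2/585.2 = 0.0465.
Revolver drawn weight = 131/585.2 = 0.2239.
Debt contribution = 0.2239 × 2.55% × (1 − 22%) = 0.4452%.
Preferred contribution = 0.0465 × 6.34% = 0.2947%.
Required equity contribution = 13.58% − 0.7399% = 12.8401%  ⇒  Re = 17.5972%.
CAPM: 17.5972% = 3.24% + β × 8.12%  ⇒  β = 1.7681.

1.77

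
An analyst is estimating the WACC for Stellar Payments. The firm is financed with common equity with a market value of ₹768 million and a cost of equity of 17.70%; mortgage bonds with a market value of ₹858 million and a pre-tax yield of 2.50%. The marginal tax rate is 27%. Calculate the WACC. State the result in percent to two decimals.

Total capital V = 768 + 858 = 1626.
Equity: weight = 768/1626 = 0.4723; cost = 17.7%.
Mortgage bonds: weight = 858/1626 = 0.5277; after-tax cost = 2.5% × (1 − 27%) = 1.8250%.
WACC = 0.4723 × 17.7000% + 0.5277 × 1.8250% = 9.3232%.

9.32%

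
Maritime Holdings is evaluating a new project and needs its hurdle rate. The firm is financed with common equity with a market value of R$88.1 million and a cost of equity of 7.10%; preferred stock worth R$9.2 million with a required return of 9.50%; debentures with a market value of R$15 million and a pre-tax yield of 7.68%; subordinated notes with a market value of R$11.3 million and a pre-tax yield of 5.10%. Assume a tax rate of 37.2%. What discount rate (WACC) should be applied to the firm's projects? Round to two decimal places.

6.65%

Total capital V = 88.1 + 9.2 + 15 + 11.3 = 123.6.
Equity: weight = 88.1/123.6 = 0.7128; cost = 7.1%.
Preferred: weight = 9.2/123.6 = 0.0744; cost = 9.5%.
Debentures: weight = 15/123.6 = 0.1214; after-tax cost = 7.68% × (1 − 37.2%) = 4.8230%.
Subordinated notes: weight = 11.3/123.6 = 0.0914; after-tax cost = 5.1% × (1 − 37.2%) = 3.2028%.
WACC = 0.7128 × 7.1000% + 0.0744 × 9.5000% + 0.1214 × 4.8230% + 0.0914 × 3.2028% = 6.6460%.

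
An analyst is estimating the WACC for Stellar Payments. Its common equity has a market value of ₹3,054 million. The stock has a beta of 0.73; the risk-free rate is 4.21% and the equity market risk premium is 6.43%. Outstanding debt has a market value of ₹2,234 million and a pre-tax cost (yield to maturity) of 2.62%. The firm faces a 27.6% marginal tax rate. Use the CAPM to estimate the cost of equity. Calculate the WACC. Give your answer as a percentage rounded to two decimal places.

Cost of equity via CAPM: Re = 4.21% + 0.73 × 6.43% = 8.9039%.
Total capital V = 3054 + 2234 = 5288.
Equity: weight = 3054/5288 = 0.5775; cost = 8.9039%.
Debt: weight = 2234/5288 = 0.4225; after-tax cost = 2.62% × (1 − 27.6%) = 1.8969%.
WACC = 0.5775 × 8.9039% + 0.4225 × 1.8969% = 5.9437%.

5.94%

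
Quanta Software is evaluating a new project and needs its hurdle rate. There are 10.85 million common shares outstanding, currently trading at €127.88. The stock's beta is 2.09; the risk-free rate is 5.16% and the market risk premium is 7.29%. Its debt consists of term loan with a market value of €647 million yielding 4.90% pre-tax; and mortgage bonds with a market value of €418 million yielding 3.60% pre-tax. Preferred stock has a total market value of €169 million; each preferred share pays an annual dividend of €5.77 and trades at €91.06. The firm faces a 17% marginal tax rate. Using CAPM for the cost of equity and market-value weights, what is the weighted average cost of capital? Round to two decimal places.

12.68%

Cost of equity via CAPM: Re = 5.16% + 2.09 × 7.29% = 20.3961%.
Cost of preferred: Rp = 5.77 / 91.06 = 6.3365%.
Market value of equity E = 127.88 × 10.85m = 1387.498m.
Total capital V = 1387.498 + 169 + 647 + 418 = 2621.498.
Equity: weight = 1387.498/2621.498 = 0.5293; cost = 20.3961%.
Preferred: weight = 169/2621.498 = 0.0645; cost = 6.3365%.
Term loan: weight = 647/2621.498 = 0.2468; after-tax cost = 4.9% × (1 − 17%) = 4.0670%.
Mortgage bonds: weight = 418/2621.498 = 0.1595; after-tax cost = 3.6% × (1 − 17%) = 2.9880%.
WACC = 0.5293 × 20.3961% + 0.0645 × 6.3365% + 0.2468 × 4.0670% + 0.1595 × 2.9880% = 12.6839%.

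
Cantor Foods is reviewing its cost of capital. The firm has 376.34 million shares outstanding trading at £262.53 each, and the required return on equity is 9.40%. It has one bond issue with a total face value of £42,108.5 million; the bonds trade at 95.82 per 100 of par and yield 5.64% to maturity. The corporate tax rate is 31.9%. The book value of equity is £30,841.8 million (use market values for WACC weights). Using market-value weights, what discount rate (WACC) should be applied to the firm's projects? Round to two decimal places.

Market value of equity E = 262.53 × 376.34m = 98800.5402m. Market value of debt D = 42108.5m × 95.82/100 = 40348.3647m.
Total capital V = 98800.5402 + 40348.3647 = 139148.9049.
Equity: weight = 98800.5402/139148.9049 = 0.7100; cost = 9.4%.
Bonds outstanding: weight = 40348.3647/139148.9049 = 0.2900; after-tax cost = 5.64% × (1 − 31.9%) = 3.8408%.
WACC = 0.7100 × 9.4000% + 0.2900 × 3.8408% = 7.7880%.

7.79%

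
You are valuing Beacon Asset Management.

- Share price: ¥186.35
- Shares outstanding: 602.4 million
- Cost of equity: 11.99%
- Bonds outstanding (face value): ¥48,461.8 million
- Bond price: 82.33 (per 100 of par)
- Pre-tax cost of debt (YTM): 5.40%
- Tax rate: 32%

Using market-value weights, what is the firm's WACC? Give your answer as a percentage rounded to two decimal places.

9.81%

Market value of equity E = 186.35 × 602.4m = 112257.24m. Market value of debt D = 48461.8m × 82.33/100 = 39898.59994m.
Total capital V = 112257.24 + 39898.59994 = 152155.83994.
Equity: weight = 112257.24/152155.83994 = 0.7378; cost = 11.99%.
Bonds outstanding: weight = 39898.59994/152155.83994 = 0.2622; after-tax cost = 5.4% × (1 − 32%) = 3.6720%.
WACC = 0.7378 × 11.9900% + 0.2622 × 3.6720% = 9.8088%.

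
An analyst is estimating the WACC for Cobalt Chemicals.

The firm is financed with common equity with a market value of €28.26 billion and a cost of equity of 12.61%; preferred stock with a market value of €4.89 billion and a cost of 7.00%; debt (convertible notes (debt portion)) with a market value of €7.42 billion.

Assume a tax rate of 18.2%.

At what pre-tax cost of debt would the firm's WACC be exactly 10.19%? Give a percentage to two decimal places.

3.76%

Total capital V = 28.26 + 4.89 + 7.42 = 40.57.
Equity weight = 28.26/40.57 = 0.6966.
Preferred weight = 4.89/40.57 = 0.1205.
Convertible notes (debt portion) weight = 7.42/40.57 = 0.1829.
Equity contribution = 0.6966 × 12.61% = 8.7838%.
Preferred contribution = 0.1205 × 7% = 0.8437%.
Remaining for debt = 10.19% − 9.6275% = 0.5625%.
Rd × (1 − 18.2%) × 0.1829 = 0.5625%  ⇒  Rd = 3.7597%.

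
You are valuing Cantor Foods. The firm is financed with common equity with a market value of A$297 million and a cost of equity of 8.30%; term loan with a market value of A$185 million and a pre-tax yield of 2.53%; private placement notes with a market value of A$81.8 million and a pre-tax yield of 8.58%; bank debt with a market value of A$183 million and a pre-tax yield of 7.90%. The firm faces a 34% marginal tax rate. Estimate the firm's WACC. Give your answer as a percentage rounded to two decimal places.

5.61%

Total capital V = 297 + 185 + 81.8 + 183 = 746.8.
Equity: weight = 297/746.8 = 0.3977; cost = 8.3%.
Term loan: weight = 185/746.8 = 0.2477; after-tax cost = 2.53% × (1 − 34%) = 1.6698%.
Private placement notes: weight = 81.8/746.8 = 0.1095; after-tax cost = 8.58% × (1 − 34%) = 5.6628%.
Bank debt: weight = 183/746.8 = 0.2450; after-tax cost = 7.9% × (1 − 34%) = 5.2140%.
WACC = 0.3977 × 8.3000% + 0.2477 × 1.6698% + 0.1095 × 5.6628% + 0.2450 × 5.2140% = 5.6125%.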